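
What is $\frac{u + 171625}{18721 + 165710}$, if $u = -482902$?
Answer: $- \frac{103759}{61477} \approx -1.6878$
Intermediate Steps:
$\frac{u + 171625}{18721 + 165710} = \frac{-482902 + 171625}{18721 + 165710} = - \frac{311277}{184431} = \left(-311277\right) \frac{1}{184431} = - \frac{103759}{61477}$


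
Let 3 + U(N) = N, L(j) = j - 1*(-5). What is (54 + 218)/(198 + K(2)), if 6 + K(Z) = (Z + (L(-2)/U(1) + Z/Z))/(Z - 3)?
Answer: 544/381 ≈ 1.4278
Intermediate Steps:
L(j) = 5 + j (L(j) = j + 5 = 5 + j)
U(N) = -3 + N
K(Z) = -6 + (-1/2 + Z)/(-3 + Z) (K(Z) = -6 + (Z + ((5 - 2)/(-3 + 1) + Z/Z))/(Z - 3) = -6 + (Z + (3/(-2) + 1))/(-3 + Z) = -6 + (Z + (3*(-1/2) + 1))/(-3 + Z) = -6 + (Z + (-3/2 + 1))/(-3 + Z) = -6 + (Z - 1/2)/(-3 + Z) = -6 + (-1/2 + Z)/(-3 + Z))
(54 + 218)/(198 + K(2)) = (54 + 218)/(198 + 5*(7 - 2*2)/(2*(-3 + 2))) = 272/(198 + (5/2)*(7 - 4)/(-1)) = 272/(198 + (5/2)*(-1)*3) = 272/(198 - 15/2) = 272/(381/2) = 272*(2/381) = 544/381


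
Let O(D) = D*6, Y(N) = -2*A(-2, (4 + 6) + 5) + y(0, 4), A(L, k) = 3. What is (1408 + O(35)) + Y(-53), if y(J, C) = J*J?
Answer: 1612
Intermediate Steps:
y(J, C) = J²
Y(N) = -6 (Y(N) = -2*3 + 0² = -6 + 0 = -6)
O(D) = 6*D
(1408 + O(35)) + Y(-53) = (1408 + 6*35) - 6 = (1408 + 210) - 6 = 1618 - 6 = 1612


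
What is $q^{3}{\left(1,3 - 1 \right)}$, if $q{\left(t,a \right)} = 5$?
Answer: $125$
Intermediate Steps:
$q^{3}{\left(1,3 - 1 \right)} = 5^{3} = 125$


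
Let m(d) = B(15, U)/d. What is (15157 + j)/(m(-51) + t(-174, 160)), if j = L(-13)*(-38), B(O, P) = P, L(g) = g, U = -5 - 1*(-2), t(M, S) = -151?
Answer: -266067/2566 ≈ -103.69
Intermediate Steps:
U = -3 (U = -5 + 2 = -3)
m(d) = -3/d
j = 494 (j = -13*(-38) = 494)
(15157 + j)/(m(-51) + t(-174, 160)) = (15157 + 494)/(-3/(-51) - 151) = 15651/(-3*(-1/51) - 151) = 15651/(1/17 - 151) = 15651/(-2566/17) = 15651*(-17/2566) = -266067/2566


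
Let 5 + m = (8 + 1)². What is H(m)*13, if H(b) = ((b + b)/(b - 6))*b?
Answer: 75088/35 ≈ 2145.4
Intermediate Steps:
m = 76 (m = -5 + (8 + 1)² = -5 + 9² = -5 + 81 = 76)
H(b) = 2*b²/(-6 + b) (H(b) = ((2*b)/(-6 + b))*b = (2*b/(-6 + b))*b = 2*b²/(-6 + b))
H(m)*13 = (2*76²/(-6 + 76))*13 = (2*5776/70)*13 = (2*5776*(1/70))*13 = (5776/35)*13 = 75088/35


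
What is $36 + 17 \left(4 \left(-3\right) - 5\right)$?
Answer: $-253$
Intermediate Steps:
$36 + 17 \left(4 \left(-3\right) - 5\right) = 36 + 17 \left(-12 - 5\right) = 36 + 17 \left(-17\right) = 36 - 289 = -253$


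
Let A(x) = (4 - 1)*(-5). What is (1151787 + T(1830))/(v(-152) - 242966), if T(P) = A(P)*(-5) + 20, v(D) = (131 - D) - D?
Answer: -1151882/242531 ≈ -4.7494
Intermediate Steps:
A(x) = -15 (A(x) = 3*(-5) = -15)
v(D) = 131 - 2*D
T(P) = 95 (T(P) = -15*(-5) + 20 = 75 + 20 = 95)
(1151787 + T(1830))/(v(-152) - 242966) = (1151787 + 95)/((131 - 2*(-152)) - 242966) = 1151882/((131 + 304) - 242966) = 1151882/(435 - 242966) = 1151882/(-242531) = 1151882*(-1/242531) = -1151882/242531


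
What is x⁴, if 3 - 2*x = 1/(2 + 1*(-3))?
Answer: 16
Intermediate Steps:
x = 2 (x = 3/2 - 1/(2*(2 + 1*(-3))) = 3/2 - 1/(2*(2 - 3)) = 3/2 - ½/(-1) = 3/2 - ½*(-1) = 3/2 + ½ = 2)
x⁴ = 2⁴ = 16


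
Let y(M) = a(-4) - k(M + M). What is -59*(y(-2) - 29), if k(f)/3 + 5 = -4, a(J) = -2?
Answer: 236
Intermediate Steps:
k(f) = -27 (k(f) = -15 + 3*(-4) = -15 - 12 = -27)
y(M) = 25 (y(M) = -2 - 1*(-27) = -2 + 27 = 25)
-59*(y(-2) - 29) = -59*(25 - 29) = -59*(-4) = 236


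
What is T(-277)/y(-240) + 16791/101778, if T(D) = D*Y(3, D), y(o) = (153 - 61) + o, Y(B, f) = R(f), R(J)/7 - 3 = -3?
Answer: 5597/33926 ≈ 0.16498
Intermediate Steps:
R(J) = 0 (R(J) = 21 + 7*(-3) = 21 - 21 = 0)
Y(B, f) = 0
y(o) = 92 + o
T(D) = 0 (T(D) = D*0 = 0)
T(-277)/y(-240) + 16791/101778 = 0/(92 - 240) + 16791/101778 = 0/(-148) + 16791*(1/101778) = 0*(-1/148) + 5597/33926 = 0 + 5597/33926 = 5597/33926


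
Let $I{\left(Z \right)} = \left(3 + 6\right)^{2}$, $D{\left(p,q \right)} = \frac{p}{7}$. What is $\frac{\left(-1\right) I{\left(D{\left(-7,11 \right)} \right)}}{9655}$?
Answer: $- \frac{81}{9655} \approx -0.0083894$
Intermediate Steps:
$D{\left(p,q \right)} = \frac{p}{7}$ ($D{\left(p,q \right)} = p \frac{1}{7} = \frac{p}{7}$)
$I{\left(Z \right)} = 81$ ($I{\left(Z \right)} = 9^{2} = 81$)
$\frac{\left(-1\right) I{\left(D{\left(-7,11 \right)} \right)}}{9655} = \frac{\left(-1\right) 81}{9655} = \left(-81\right) \frac{1}{9655} = - \frac{81}{9655}$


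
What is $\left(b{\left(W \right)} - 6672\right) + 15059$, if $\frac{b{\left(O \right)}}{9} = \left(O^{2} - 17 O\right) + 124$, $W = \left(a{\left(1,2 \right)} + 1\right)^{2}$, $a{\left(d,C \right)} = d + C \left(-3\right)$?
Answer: $9359$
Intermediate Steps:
$a{\left(d,C \right)} = d - 3 C$
$W = 16$ ($W = \left(\left(1 - 6\right) + 1\right)^{2} = \left(-5 + 1\right)^{2} = \left(-4\right)^{2} = 16$)
$b{\left(O \right)} = 1116 - 153 O + 9 O^{2}$ ($b{\left(O \right)} = 9 \left(\left(O^{2} - 17 O\right) + 124\right) = 9 \left(124 + O^{2} - 17 O\right) = 1116 - 153 O + 9 O^{2}$)
$\left(b{\left(W \right)} - 6672\right) + 15059 = \left(\left(1116 - 2448 + 9 \cdot 16^{2}\right) - 6672\right) + 15059 = \left(\left(1116 - 2448 + 9 \cdot 256\right) - 6672\right) + 15059 = \left(\left(1116 - 2448 + 2304\right) - 6672\right) + 15059 = \left(972 - 6672\right) + 15059 = -5700 + 15059 = 9359$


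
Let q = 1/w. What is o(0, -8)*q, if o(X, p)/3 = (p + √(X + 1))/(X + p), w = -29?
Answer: -21/232 ≈ -0.090517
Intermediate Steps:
o(X, p) = 3*(p + √(1 + X))/(X + p) (o(X, p) = 3*((p + √(X + 1))/(X + p)) = 3*((p + √(1 + X))/(X + p)) = 3*(p + √(1 + X))/(X + p))
q = -1/29 (q = 1/(-29) = -1/29 ≈ -0.034483)
o(0, -8)*q = (3*(-8 + √(1 + 0))/(0 - 8))*(-1/29) = (3*(-8 + √1)/(-8))*(-1/29) = (3*(-⅛)*(-8 + 1))*(-1/29) = (3*(-⅛)*(-7))*(-1/29) = (21/8)*(-1/29) = -21/232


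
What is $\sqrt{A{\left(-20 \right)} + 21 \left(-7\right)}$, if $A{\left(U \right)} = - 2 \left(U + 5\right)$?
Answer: $3 i \sqrt{13} \approx 10.817 i$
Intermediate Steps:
$A{\left(U \right)} = -10 - 2 U$ ($A{\left(U \right)} = - 2 \left(5 + U\right) = -10 - 2 U$)
$\sqrt{A{\left(-20 \right)} + 21 \left(-7\right)} = \sqrt{\left(-10 - -40\right) + 21 \left(-7\right)} = \sqrt{\left(-10 + 40\right) - 147} = \sqrt{30 - 147} = \sqrt{-117} = 3 i \sqrt{13}$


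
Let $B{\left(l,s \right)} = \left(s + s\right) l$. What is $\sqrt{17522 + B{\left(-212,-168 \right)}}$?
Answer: $\sqrt{88754} \approx 297.92$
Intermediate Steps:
$B{\left(l,s \right)} = 2 l s$ ($B{\left(l,s \right)} = 2 s l = 2 l s$)
$\sqrt{17522 + B{\left(-212,-168 \right)}} = \sqrt{17522 + 2 \left(-212\right) \left(-168\right)} = \sqrt{17522 + 71232} = \sqrt{88754}$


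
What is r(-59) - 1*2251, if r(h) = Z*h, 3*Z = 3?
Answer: -2310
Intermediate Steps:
Z = 1 (Z = (1/3)*3 = 1)
r(h) = h (r(h) = 1*h = h)
r(-59) - 1*2251 = -59 - 1*2251 = -59 - 2251 = -2310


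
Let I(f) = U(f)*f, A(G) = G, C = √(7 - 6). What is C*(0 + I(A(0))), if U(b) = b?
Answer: 0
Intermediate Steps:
C = 1 (C = √1 = 1)
I(f) = f² (I(f) = f*f = f²)
C*(0 + I(A(0))) = 1*(0 + 0²) = 1*(0 + 0) = 1*0 = 0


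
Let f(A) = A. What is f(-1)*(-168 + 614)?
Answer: -446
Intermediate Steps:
f(-1)*(-168 + 614) = -(-168 + 614) = -1*446 = -446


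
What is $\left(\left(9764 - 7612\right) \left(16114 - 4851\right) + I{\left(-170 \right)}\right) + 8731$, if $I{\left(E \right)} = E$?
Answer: $24246537$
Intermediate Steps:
$\left(\left(9764 - 7612\right) \left(16114 - 4851\right) + I{\left(-170 \right)}\right) + 8731 = \left(\left(9764 - 7612\right) \left(16114 - 4851\right) - 170\right) + 8731 = \left(2152 \cdot 11263 - 170\right) + 8731 = \left(24237976 - 170\right) + 8731 = 24237806 + 8731 = 24246537$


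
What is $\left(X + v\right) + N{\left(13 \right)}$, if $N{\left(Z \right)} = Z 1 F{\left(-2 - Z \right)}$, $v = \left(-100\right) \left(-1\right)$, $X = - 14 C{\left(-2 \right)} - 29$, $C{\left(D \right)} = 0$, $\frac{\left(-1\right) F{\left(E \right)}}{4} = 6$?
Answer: $-241$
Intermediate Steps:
$F{\left(E \right)} = -24$ ($F{\left(E \right)} = \left(-4\right) 6 = -24$)
$X = -29$ ($X = \left(-14\right) 0 - 29 = 0 - 29 = -29$)
$v = 100$
$N{\left(Z \right)} = - 24 Z$ ($N{\left(Z \right)} = Z 1 \left(-24\right) = Z \left(-24\right) = - 24 Z$)
$\left(X + v\right) + N{\left(13 \right)} = \left(-29 + 100\right) - 312 = 71 - 312 = -241$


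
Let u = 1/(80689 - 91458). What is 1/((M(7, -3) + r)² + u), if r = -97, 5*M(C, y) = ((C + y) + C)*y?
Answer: 269225/2889581131 ≈ 9.3171e-5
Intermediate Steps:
M(C, y) = y*(y + 2*C)/5 (M(C, y) = (((C + y) + C)*y)/5 = ((y + 2*C)*y)/5 = (y*(y + 2*C))/5 = y*(y + 2*C)/5)
u = -1/10769 (u = 1/(-10769) = -1/10769 ≈ -9.2859e-5)
1/((M(7, -3) + r)² + u) = 1/(((⅕)*(-3)*(-3 + 2*7) - 97)² - 1/10769) = 1/(((⅕)*(-3)*(-3 + 14) - 97)² - 1/10769) = 1/(((⅕)*(-3)*11 - 97)² - 1/10769) = 1/((-33/5 - 97)² - 1/10769) = 1/((-518/5)² - 1/10769) = 1/(268324/25 - 1/10769) = 1/(2889581131/269225) = 269225/2889581131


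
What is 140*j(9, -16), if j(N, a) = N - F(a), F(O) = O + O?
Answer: 5740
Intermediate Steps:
F(O) = 2*O
j(N, a) = N - 2*a
140*j(9, -16) = 140*(9 - 2*(-16)) = 140*(9 + 32) = 140*41 = 5740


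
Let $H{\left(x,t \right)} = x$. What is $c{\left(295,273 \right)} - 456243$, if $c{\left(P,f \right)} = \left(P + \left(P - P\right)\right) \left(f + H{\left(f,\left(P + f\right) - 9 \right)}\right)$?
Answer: $-295173$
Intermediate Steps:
$c{\left(P,f \right)} = 2 P f$ ($c{\left(P,f \right)} = \left(P + \left(P - P\right)\right) \left(f + f\right) = \left(P + 0\right) 2 f = P 2 f = 2 P f$)
$c{\left(295,273 \right)} - 456243 = 2 \cdot 295 \cdot 273 - 456243 = 161070 - 456243 = -295173$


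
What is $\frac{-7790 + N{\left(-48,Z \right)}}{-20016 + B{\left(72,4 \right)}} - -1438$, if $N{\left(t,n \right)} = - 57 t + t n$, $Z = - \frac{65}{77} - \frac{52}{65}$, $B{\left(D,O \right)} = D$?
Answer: $\frac{5521756063}{3839220} \approx 1438.3$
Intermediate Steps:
$Z = - \frac{633}{385}$ ($Z = \left(-65\right) \frac{1}{77} - \frac{4}{5} = - \frac{65}{77} - \frac{4}{5} = - \frac{633}{385} \approx -1.6442$)
$N{\left(t,n \right)} = - 57 t + n t$
$\frac{-7790 + N{\left(-48,Z \right)}}{-20016 + B{\left(72,4 \right)}} - -1438 = \frac{-7790 - 48 \left(-57 - \frac{633}{385}\right)}{-20016 + 72} - -1438 = \frac{-7790 - - \frac{1083744}{385}}{-19944} + 1438 = \left(-7790 + \frac{1083744}{385}\right) \left(- \frac{1}{19944}\right) + 1438 = \left(- \frac{1915406}{385}\right) \left(- \frac{1}{19944}\right) + 1438 = \frac{957703}{3839220} + 1438 = \frac{5521756063}{3839220}$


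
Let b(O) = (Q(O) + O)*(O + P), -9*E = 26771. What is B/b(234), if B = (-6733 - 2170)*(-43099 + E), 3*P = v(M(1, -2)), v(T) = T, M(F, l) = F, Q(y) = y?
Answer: 1845867893/493506 ≈ 3740.3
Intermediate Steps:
E = -26771/9 (E = -⅑*26771 = -26771/9 ≈ -2974.6)
P = ⅓ (P = (⅓)*1 = ⅓ ≈ 0.33333)
b(O) = 2*O*(⅓ + O) (b(O) = (O + O)*(O + ⅓) = (2*O)*(⅓ + O) = 2*O*(⅓ + O))
B = 3691735786/9 (B = (-6733 - 2170)*(-43099 - 26771/9) = -8903*(-414662/9) = 3691735786/9 ≈ 4.1019e+8)
B/b(234) = 3691735786/(9*(((⅔)*234*(1 + 3*234)))) = 3691735786/(9*(((⅔)*234*(1 + 702)))) = 3691735786/(9*(((⅔)*234*703))) = (3691735786/9)/109668 = (3691735786/9)*(1/109668) = 1845867893/493506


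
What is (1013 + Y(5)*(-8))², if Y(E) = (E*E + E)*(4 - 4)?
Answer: 1026169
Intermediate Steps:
Y(E) = 0 (Y(E) = (E² + E)*0 = (E + E²)*0 = 0)
(1013 + Y(5)*(-8))² = (1013 + 0*(-8))² = (1013 + 0)² = 1013² = 1026169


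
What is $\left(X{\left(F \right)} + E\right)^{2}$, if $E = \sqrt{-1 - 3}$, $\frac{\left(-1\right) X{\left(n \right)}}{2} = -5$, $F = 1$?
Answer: $96 + 40 i \approx 96.0 + 40.0 i$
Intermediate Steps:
$X{\left(n \right)} = 10$ ($X{\left(n \right)} = \left(-2\right) \left(-5\right) = 10$)
$E = 2 i$ ($E = \sqrt{-4} = 2 i \approx 2.0 i$)
$\left(X{\left(F \right)} + E\right)^{2} = \left(10 + 2 i\right)^{2}$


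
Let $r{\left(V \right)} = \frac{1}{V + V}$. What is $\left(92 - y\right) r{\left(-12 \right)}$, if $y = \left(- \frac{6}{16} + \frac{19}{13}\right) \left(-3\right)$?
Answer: $- \frac{9907}{2496} \approx -3.9692$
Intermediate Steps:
$y = - \frac{339}{104}$ ($y = \left(\left(-6\right) \frac{1}{16} + 19 \cdot \frac{1}{13}\right) \left(-3\right) = \left(- \frac{3}{8} + \frac{19}{13}\right) \left(-3\right) = \frac{113}{104} \left(-3\right) = - \frac{339}{104} \approx -3.2596$)
$r{\left(V \right)} = \frac{1}{2 V}$
$\left(92 - y\right) r{\left(-12 \right)} = \left(92 - - \frac{339}{104}\right) \frac{1}{2 \left(-12\right)} = \left(92 + \frac{339}{104}\right) \frac{1}{2} \left(- \frac{1}{12}\right) = \frac{9907}{104} \left(- \frac{1}{24}\right) = - \frac{9907}{2496}$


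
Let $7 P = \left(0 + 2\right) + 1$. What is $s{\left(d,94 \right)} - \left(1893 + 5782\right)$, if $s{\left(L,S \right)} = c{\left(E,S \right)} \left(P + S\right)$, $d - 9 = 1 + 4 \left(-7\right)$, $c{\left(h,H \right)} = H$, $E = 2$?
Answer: $\frac{8409}{7} \approx 1201.3$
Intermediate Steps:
$d = -18$ ($d = 9 + \left(1 + 4 \left(-7\right)\right) = 9 + \left(1 - 28\right) = 9 - 27 = -18$)
$P = \frac{3}{7}$ ($P = \frac{\left(0 + 2\right) + 1}{7} = \frac{2 + 1}{7} = \frac{1}{7} \cdot 3 = \frac{3}{7} \approx 0.42857$)
$s{\left(L,S \right)} = S \left(\frac{3}{7} + S\right)$
$s{\left(d,94 \right)} - \left(1893 + 5782\right) = \frac{1}{7} \cdot 94 \left(3 + 7 \cdot 94\right) - \left(1893 + 5782\right) = \frac{1}{7} \cdot 94 \left(3 + 658\right) - 7675 = \frac{1}{7} \cdot 94 \cdot 661 - 7675 = \frac{62134}{7} - 7675 = \frac{8409}{7}$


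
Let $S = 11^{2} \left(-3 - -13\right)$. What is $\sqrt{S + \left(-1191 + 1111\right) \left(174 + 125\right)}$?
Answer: $i \sqrt{22710} \approx 150.7 i$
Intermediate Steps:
$S = 1210$ ($S = 121 \left(-3 + 13\right) = 121 \cdot 10 = 1210$)
$\sqrt{S + \left(-1191 + 1111\right) \left(174 + 125\right)} = \sqrt{1210 + \left(-1191 + 1111\right) \left(174 + 125\right)} = \sqrt{1210 - 23920} = \sqrt{-22710} = i \sqrt{22710}$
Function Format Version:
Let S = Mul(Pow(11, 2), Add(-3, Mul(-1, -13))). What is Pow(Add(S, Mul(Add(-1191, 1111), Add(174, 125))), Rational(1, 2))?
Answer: Mul(I, Pow(22710, Rational(1, 2))) ≈ Mul(150.70, I)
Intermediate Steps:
S = 1210 (S = Mul(121, Add(-3, 13)) = Mul(121, 10) = 1210)
Pow(Add(S, Mul(Add(-1191, 1111), Add(174, 125))), Rational(1, 2)) = Pow(Add(1210, Mul(Add(-1191, 1111), Add(174, 125))), Rational(1, 2)) = Pow(Add(1210, Mul(-80, 299)), Rational(1, 2)) = Pow(Add(1210, -23920), Rational(1, 2)) = Pow(-22710, Rational(1, 2)) = Mul(I, Pow(22710, Rational(1, 2)))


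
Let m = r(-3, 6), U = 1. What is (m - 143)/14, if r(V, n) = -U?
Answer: -72/7 ≈ -10.286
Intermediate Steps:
r(V, n) = -1 (r(V, n) = -1*1 = -1)
m = -1
(m - 143)/14 = (-1 - 143)/14 = -144*1/14 = -72/7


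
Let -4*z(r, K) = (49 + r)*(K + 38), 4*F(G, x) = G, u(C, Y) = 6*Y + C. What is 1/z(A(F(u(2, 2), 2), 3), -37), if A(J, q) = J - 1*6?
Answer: -8/93 ≈ -0.086022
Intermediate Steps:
u(C, Y) = C + 6*Y
F(G, x) = G/4
A(J, q) = -6 + J (A(J, q) = J - 6 = -6 + J)
z(r, K) = -(38 + K)*(49 + r)/4 (z(r, K) = -(49 + r)*(K + 38)/4 = -(49 + r)*(38 + K)/4 = -(38 + K)*(49 + r)/4)
1/z(A(F(u(2, 2), 2), 3), -37) = 1/(-931/2 - 49/4*(-37) - 19*(-6 + (2 + 6*2)/4)/2 - ¼*(-37)*(-6 + (2 + 6*2)/4)) = 1/(-931/2 + 1813/4 - 19*(-6 + (2 + 12)/4)/2 - ¼*(-37)*(-6 + (2 + 12)/4)) = 1/(-931/2 + 1813/4 - 19*(-6 + (¼)*14)/2 - ¼*(-37)*(-6 + (¼)*14)) = 1/(-931/2 + 1813/4 - 19*(-6 + 7/2)/2 - ¼*(-37)*(-6 + 7/2)) = 1/(-931/2 + 1813/4 - 19/2*(-5/2) - ¼*(-37)*(-5/2)) = 1/(-931/2 + 1813/4 + 95/4 - 185/8) = 1/(-93/8) = -8/93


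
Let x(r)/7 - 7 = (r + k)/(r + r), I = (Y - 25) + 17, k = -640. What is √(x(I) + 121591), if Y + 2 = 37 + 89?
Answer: √409143774/58 ≈ 348.75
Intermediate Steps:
Y = 124 (Y = -2 + (37 + 89) = -2 + 126 = 124)
I = 116 (I = (124 - 25) + 17 = 99 + 17 = 116)
x(r) = 49 + 7*(-640 + r)/(2*r) (x(r) = 49 + 7*((r - 640)/(r + r)) = 49 + 7*((-640 + r)/((2*r))) = 49 + 7*((-640 + r)*(1/(2*r))) = 49 + 7*((-640 + r)/(2*r)) = 49 + 7*(-640 + r)/(2*r))
√(x(I) + 121591) = √((105/2 - 2240/116) + 121591) = √((105/2 - 2240*1/116) + 121591) = √((105/2 - 560/29) + 121591) = √(1925/58 + 121591) = √(7054203/58) = √409143774/58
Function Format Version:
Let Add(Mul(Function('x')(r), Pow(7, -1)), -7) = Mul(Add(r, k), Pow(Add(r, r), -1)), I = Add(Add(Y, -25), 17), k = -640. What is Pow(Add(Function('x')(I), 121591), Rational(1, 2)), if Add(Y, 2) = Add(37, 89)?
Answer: Mul(Rational(1, 58), Pow(409143774, Rational(1, 2))) ≈ 348.75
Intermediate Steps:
Y = 124 (Y = Add(-2, Add(37, 89)) = Add(-2, 126) = 124)
I = 116 (I = Add(Add(124, -25), 17) = Add(99, 17) = 116)
Function('x')(r) = Add(49, Mul(Rational(7, 2), Pow(r, -1), Add(-640, r))) (Function('x')(r) = Add(49, Mul(7, Mul(Add(r, -640), Pow(Add(r, r), -1)))) = Add(49, Mul(7, Mul(Add(-640, r), Pow(Mul(2, r), -1)))) = Add(49, Mul(7, Mul(Add(-640, r), Mul(Rational(1, 2), Pow(r, -1))))) = Add(49, Mul(7, Mul(Rational(1, 2), Pow(r, -1), Add(-640, r)))) = Add(49, Mul(Rational(7, 2), Pow(r, -1), Add(-640, r))))
Pow(Add(Function('x')(I), 121591), Rational(1, 2)) = Pow(Add(Add(Rational(105, 2), Mul(-2240, Pow(116, -1))), 121591), Rational(1, 2)) = Pow(Add(Add(Rational(105, 2), Mul(-2240, Rational(1, 116))), 121591), Rational(1, 2)) = Pow(Add(Add(Rational(105, 2), Rational(-560, 29)), 121591), Rational(1, 2)) = Pow(Add(Rational(1925, 58), 121591), Rational(1, 2)) = Pow(Rational(7054203, 58), Rational(1, 2)) = Mul(Rational(1, 58), Pow(409143774, Rational(1, 2)))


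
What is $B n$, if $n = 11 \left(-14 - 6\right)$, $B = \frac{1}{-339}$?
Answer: $\frac{220}{339} \approx 0.64897$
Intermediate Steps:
$B = - \frac{1}{339} \approx -0.0029499$
$n = -220$ ($n = 11 \left(-20\right) = -220$)
$B n = \left(- \frac{1}{339}\right) \left(-220\right) = \frac{220}{339}$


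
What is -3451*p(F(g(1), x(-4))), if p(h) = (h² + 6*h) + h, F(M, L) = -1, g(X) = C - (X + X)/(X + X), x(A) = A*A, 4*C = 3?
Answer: 20706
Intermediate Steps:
C = ¾ (C = (¼)*3 = ¾ ≈ 0.75000)
x(A) = A²
g(X) = -¼ (g(X) = ¾ - (X + X)/(X + X) = ¾ - 2*X/(2*X) = ¾ - 2*X*1/(2*X) = ¾ - 1*1 = ¾ - 1 = -¼)
p(h) = h² + 7*h
-3451*p(F(g(1), x(-4))) = -(-3451)*(7 - 1) = -(-3451)*6 = -3451*(-6) = 20706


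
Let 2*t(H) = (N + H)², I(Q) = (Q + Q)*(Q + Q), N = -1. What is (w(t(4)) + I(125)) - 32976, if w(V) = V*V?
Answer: 118177/4 ≈ 29544.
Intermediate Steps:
I(Q) = 4*Q² (I(Q) = (2*Q)*(2*Q) = 4*Q²)
t(H) = (-1 + H)²/2
w(V) = V²
(w(t(4)) + I(125)) - 32976 = (((-1 + 4)²/2)² + 4*125²) - 32976 = (((½)*3²)² + 4*15625) - 32976 = (((½)*9)² + 62500) - 32976 = ((9/2)² + 62500) - 32976 = (81/4 + 62500) - 32976 = 250081/4 - 32976 = 118177/4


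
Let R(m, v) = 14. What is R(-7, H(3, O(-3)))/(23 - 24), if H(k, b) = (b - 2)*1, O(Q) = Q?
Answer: -14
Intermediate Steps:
H(k, b) = -2 + b (H(k, b) = (-2 + b)*1 = -2 + b)
R(-7, H(3, O(-3)))/(23 - 24) = 14/(23 - 24) = 14/(-1) = 14*(-1) = -14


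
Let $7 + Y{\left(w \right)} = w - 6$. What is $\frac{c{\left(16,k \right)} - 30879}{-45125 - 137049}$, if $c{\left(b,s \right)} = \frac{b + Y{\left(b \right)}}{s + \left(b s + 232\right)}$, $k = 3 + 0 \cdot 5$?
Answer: $\frac{4369369}{25777621} \approx 0.1695$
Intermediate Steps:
$k = 3$ ($k = 3 + 0 = 3$)
$Y{\left(w \right)} = -13 + w$ ($Y{\left(w \right)} = -7 + \left(w - 6\right) = -7 + \left(-6 + w\right) = -13 + w$)
$c{\left(b,s \right)} = \frac{-13 + 2 b}{232 + s + b s}$ ($c{\left(b,s \right)} = \frac{b + \left(-13 + b\right)}{s + \left(b s + 232\right)} = \frac{-13 + 2 b}{s + \left(232 + b s\right)} = \frac{-13 + 2 b}{232 + s + b s}$)
$\frac{c{\left(16,k \right)} - 30879}{-45125 - 137049} = \frac{\frac{-13 + 2 \cdot 16}{232 + 3 + 16 \cdot 3} - 30879}{-45125 - 137049} = \frac{\frac{-13 + 32}{232 + 3 + 48} - 30879}{-182174} = \left(\frac{1}{283} \cdot 19 - 30879\right) \left(- \frac{1}{182174}\right) = \left(\frac{19}{283} - 30879\right) \left(- \frac{1}{182174}\right) = \left(- \frac{8738738}{283}\right) \left(- \frac{1}{182174}\right) = \frac{4369369}{25777621}$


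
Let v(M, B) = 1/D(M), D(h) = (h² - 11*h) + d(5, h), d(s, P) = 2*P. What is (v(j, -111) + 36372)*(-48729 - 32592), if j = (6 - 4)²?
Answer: -59156066919/20 ≈ -2.9578e+9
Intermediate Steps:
j = 4 (j = 2² = 4)
D(h) = h² - 9*h (D(h) = (h² - 11*h) + 2*h = h² - 9*h)
v(M, B) = 1/(M*(-9 + M))
(v(j, -111) + 36372)*(-48729 - 32592) = (1/(4*(-9 + 4)) + 36372)*(-48729 - 32592) = ((¼)/(-5) + 36372)*(-81321) = ((¼)*(-⅕) + 36372)*(-81321) = (-1/20 + 36372)*(-81321) = (727439/20)*(-81321) = -59156066919/20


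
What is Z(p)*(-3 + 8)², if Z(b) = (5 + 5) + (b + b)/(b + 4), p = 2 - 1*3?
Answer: 700/3 ≈ 233.33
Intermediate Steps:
p = -1 (p = 2 - 3 = -1)
Z(b) = 10 + 2*b/(4 + b) (Z(b) = 10 + (2*b)/(4 + b) = 10 + 2*b/(4 + b))
Z(p)*(-3 + 8)² = (4*(10 + 3*(-1))/(4 - 1))*(-3 + 8)² = (4*(10 - 3)/3)*5² = (4*(⅓)*7)*25 = (28/3)*25 = 700/3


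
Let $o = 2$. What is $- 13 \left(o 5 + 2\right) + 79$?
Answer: $-77$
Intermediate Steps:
$- 13 \left(o 5 + 2\right) + 79 = - 13 \left(2 \cdot 5 + 2\right) + 79 = - 13 \left(10 + 2\right) + 79 = \left(-13\right) 12 + 79 = -156 + 79 = -77$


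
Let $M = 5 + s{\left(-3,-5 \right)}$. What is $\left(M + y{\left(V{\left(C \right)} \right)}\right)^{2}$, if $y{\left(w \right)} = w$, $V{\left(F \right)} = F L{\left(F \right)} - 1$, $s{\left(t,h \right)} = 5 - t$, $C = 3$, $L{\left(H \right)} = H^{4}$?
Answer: $65025$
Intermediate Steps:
$V{\left(F \right)} = -1 + F^{5}$ ($V{\left(F \right)} = F F^{4} - 1 = F^{5} - 1 = -1 + F^{5}$)
$M = 13$ ($M = 5 + \left(5 - -3\right) = 5 + \left(5 + 3\right) = 5 + 8 = 13$)
$\left(M + y{\left(V{\left(C \right)} \right)}\right)^{2} = \left(13 - \left(1 - 3^{5}\right)\right)^{2} = \left(13 + \left(-1 + 243\right)\right)^{2} = \left(13 + 242\right)^{2} = 255^{2} = 65025$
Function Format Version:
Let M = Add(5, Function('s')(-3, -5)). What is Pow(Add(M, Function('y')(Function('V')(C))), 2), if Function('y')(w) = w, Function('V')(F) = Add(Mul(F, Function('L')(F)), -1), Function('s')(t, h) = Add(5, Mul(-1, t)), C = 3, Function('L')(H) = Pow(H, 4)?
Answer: 65025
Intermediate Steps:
Function('V')(F) = Add(-1, Pow(F, 5)) (Function('V')(F) = Add(Mul(F, Pow(F, 4)), -1) = Add(Pow(F, 5), -1) = Add(-1, Pow(F, 5)))
M = 13 (M = Add(5, Add(5, Mul(-1, -3))) = Add(5, Add(5, 3)) = Add(5, 8) = 13)
Pow(Add(M, Function('y')(Function('V')(C))), 2) = Pow(Add(13, Add(-1, Pow(3, 5))), 2) = Pow(Add(13, Add(-1, 243)), 2) = Pow(Add(13, 242), 2) = Pow(255, 2) = 65025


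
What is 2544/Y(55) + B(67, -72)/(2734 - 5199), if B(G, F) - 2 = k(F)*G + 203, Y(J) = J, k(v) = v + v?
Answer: 271613/5423 ≈ 50.085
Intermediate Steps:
k(v) = 2*v
B(G, F) = 205 + 2*F*G (B(G, F) = 2 + ((2*F)*G + 203) = 2 + (2*F*G + 203) = 2 + (203 + 2*F*G) = 205 + 2*F*G)
2544/Y(55) + B(67, -72)/(2734 - 5199) = 2544/55 + (205 + 2*(-72)*67)/(2734 - 5199) = 2544*(1/55) + (205 - 9648)/(-2465) = 2544/55 - 9443*(-1/2465) = 2544/55 + 9443/2465 = 271613/5423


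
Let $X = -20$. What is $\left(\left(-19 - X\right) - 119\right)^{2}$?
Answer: $13924$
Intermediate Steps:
$\left(\left(-19 - X\right) - 119\right)^{2} = \left(\left(-19 - -20\right) - 119\right)^{2} = \left(\left(-19 + 20\right) - 119\right)^{2} = \left(1 - 119\right)^{2} = \left(-118\right)^{2} = 13924$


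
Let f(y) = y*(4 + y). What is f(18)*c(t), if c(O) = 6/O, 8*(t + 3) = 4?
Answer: -4752/5 ≈ -950.40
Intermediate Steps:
t = -5/2 (t = -3 + (⅛)*4 = -3 + ½ = -5/2 ≈ -2.5000)
f(18)*c(t) = (18*(4 + 18))*(6/(-5/2)) = (18*22)*(6*(-⅖)) = 396*(-12/5) = -4752/5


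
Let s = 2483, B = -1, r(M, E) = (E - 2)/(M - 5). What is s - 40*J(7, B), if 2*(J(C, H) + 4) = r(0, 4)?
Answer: 2651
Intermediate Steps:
r(M, E) = (-2 + E)/(-5 + M)
J(C, H) = -21/5 (J(C, H) = -4 + ((-2 + 4)/(-5 + 0))/2 = -4 + (2/(-5))/2 = -4 + (-⅕*2)/2 = -4 + (½)*(-⅖) = -4 - ⅕ = -21/5)
s - 40*J(7, B) = 2483 - 40*(-21/5) = 2483 + 168 = 2651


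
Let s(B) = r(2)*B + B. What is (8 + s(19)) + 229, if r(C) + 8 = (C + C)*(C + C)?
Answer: 408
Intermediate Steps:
r(C) = -8 + 4*C² (r(C) = -8 + (C + C)*(C + C) = -8 + (2*C)*(2*C) = -8 + 4*C²)
s(B) = 9*B (s(B) = (-8 + 4*2²)*B + B = (-8 + 4*4)*B + B = (-8 + 16)*B + B = 8*B + B = 9*B)
(8 + s(19)) + 229 = (8 + 9*19) + 229 = (8 + 171) + 229 = 179 + 229 = 408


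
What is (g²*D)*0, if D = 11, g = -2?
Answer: 0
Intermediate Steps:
(g²*D)*0 = ((-2)²*11)*0 = (4*11)*0 = 44*0 = 0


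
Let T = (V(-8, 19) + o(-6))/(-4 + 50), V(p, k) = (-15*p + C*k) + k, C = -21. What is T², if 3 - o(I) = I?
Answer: 63001/2116 ≈ 29.774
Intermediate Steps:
o(I) = 3 - I
V(p, k) = -20*k - 15*p (V(p, k) = (-15*p - 21*k) + k = (-21*k - 15*p) + k = -20*k - 15*p)
T = -251/46 (T = ((-20*19 - 15*(-8)) + (3 - 1*(-6)))/(-4 + 50) = ((-380 + 120) + (3 + 6))/46 = (-260 + 9)*(1/46) = -251*1/46 = -251/46 ≈ -5.4565)
T² = (-251/46)² = 63001/2116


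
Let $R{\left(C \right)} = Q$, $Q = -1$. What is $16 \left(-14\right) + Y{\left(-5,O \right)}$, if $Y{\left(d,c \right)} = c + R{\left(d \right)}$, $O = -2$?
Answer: $-227$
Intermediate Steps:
$R{\left(C \right)} = -1$
$Y{\left(d,c \right)} = -1 + c$ ($Y{\left(d,c \right)} = c - 1 = -1 + c$)
$16 \left(-14\right) + Y{\left(-5,O \right)} = 16 \left(-14\right) - 3 = -224 - 3 = -227$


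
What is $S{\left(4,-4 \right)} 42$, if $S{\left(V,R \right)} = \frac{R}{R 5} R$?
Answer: $- \frac{168}{5} \approx -33.6$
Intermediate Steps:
$S{\left(V,R \right)} = \frac{R}{5}$ ($S{\left(V,R \right)} = \frac{R}{5 R} R = R \frac{1}{5 R} R = \frac{R}{5}$)
$S{\left(4,-4 \right)} 42 = \frac{1}{5} \left(-4\right) 42 = \left(- \frac{4}{5}\right) 42 = - \frac{168}{5}$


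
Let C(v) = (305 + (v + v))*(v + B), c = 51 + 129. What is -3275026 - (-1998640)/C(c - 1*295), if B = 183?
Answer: -835031698/255 ≈ -3.2746e+6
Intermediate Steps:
c = 180
C(v) = (183 + v)*(305 + 2*v) (C(v) = (305 + (v + v))*(v + 183) = (305 + 2*v)*(183 + v) = (183 + v)*(305 + 2*v))
-3275026 - (-1998640)/C(c - 1*295) = -3275026 - (-1998640)/(55815 + 2*(180 - 1*295)² + 671*(180 - 1*295)) = -3275026 - (-1998640)/(55815 + 2*(180 - 295)² + 671*(180 - 295)) = -3275026 - (-1998640)/(55815 + 2*(-115)² + 671*(-115)) = -3275026 - (-1998640)/(55815 + 2*13225 - 77165) = -3275026 - (-1998640)/(55815 + 26450 - 77165) = -3275026 - (-1998640)/5100 = -3275026 - 1*(-99932/255) = -3275026 + 99932/255 = -835031698/255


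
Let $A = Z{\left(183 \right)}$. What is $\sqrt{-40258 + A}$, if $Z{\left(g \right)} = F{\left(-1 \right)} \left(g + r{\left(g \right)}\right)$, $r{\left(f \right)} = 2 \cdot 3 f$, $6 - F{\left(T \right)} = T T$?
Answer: $i \sqrt{33853} \approx 183.99 i$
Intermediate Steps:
$F{\left(T \right)} = 6 - T^{2}$ ($F{\left(T \right)} = 6 - T T = 6 - T^{2}$)
$r{\left(f \right)} = 6 f$
$Z{\left(g \right)} = 35 g$ ($Z{\left(g \right)} = \left(6 - \left(-1\right)^{2}\right) \left(g + 6 g\right) = \left(6 - 1\right) 7 g = 5 \cdot 7 g = 35 g$)
$A = 6405$ ($A = 35 \cdot 183 = 6405$)
$\sqrt{-40258 + A} = \sqrt{-40258 + 6405} = \sqrt{-33853} = i \sqrt{33853}$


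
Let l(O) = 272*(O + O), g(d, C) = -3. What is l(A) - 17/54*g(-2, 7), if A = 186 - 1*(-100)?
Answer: 2800529/18 ≈ 1.5559e+5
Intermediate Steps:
A = 286 (A = 186 + 100 = 286)
l(O) = 544*O (l(O) = 272*(2*O) = 544*O)
l(A) - 17/54*g(-2, 7) = 544*286 - 17/54*(-3) = 155584 - 17*(1/54)*(-3) = 155584 - 17*(-3)/54 = 155584 - 1*(-17/18) = 155584 + 17/18 = 2800529/18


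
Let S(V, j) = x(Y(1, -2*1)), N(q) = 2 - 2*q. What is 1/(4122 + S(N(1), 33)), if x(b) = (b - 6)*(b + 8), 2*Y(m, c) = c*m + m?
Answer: 4/16293 ≈ 0.00024550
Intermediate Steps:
Y(m, c) = m/2 + c*m/2 (Y(m, c) = (c*m + m)/2 = (m + c*m)/2 = m/2 + c*m/2)
x(b) = (-6 + b)*(8 + b)
S(V, j) = -195/4 (S(V, j) = -48 + ((½)*1*(1 - 2*1))² + 2*((½)*1*(1 - 2*1)) = -48 + ((½)*1*(1 - 2))² + 2*((½)*1*(1 - 2)) = -48 + ((½)*1*(-1))² + 2*((½)*1*(-1)) = -48 + (-½)² + 2*(-½) = -48 + ¼ - 1 = -195/4)
1/(4122 + S(N(1), 33)) = 1/(4122 - 195/4) = 1/(16293/4) = 4/16293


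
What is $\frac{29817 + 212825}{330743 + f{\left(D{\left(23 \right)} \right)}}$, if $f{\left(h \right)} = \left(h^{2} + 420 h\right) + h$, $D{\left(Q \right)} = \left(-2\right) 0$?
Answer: $\frac{242642}{330743} \approx 0.73363$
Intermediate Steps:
$D{\left(Q \right)} = 0$
$f{\left(h \right)} = h^{2} + 421 h$
$\frac{29817 + 212825}{330743 + f{\left(D{\left(23 \right)} \right)}} = \frac{29817 + 212825}{330743 + 0 \left(421 + 0\right)} = \frac{242642}{330743 + 0 \cdot 421} = \frac{242642}{330743 + 0} = \frac{242642}{330743}$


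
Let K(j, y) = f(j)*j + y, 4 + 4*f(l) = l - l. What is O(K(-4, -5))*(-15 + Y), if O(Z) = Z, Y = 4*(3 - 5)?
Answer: 23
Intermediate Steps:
f(l) = -1 (f(l) = -1 + (l - l)/4 = -1 + (¼)*0 = -1 + 0 = -1)
K(j, y) = y - j (K(j, y) = -j + y = y - j)
Y = -8 (Y = 4*(-2) = -8)
O(K(-4, -5))*(-15 + Y) = (-5 - 1*(-4))*(-15 - 8) = (-5 + 4)*(-23) = -1*(-23) = 23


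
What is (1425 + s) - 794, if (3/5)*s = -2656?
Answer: -11387/3 ≈ -3795.7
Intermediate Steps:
s = -13280/3 (s = (5/3)*(-2656) = -13280/3 ≈ -4426.7)
(1425 + s) - 794 = (1425 - 13280/3) - 794 = -9005/3 - 794 = -11387/3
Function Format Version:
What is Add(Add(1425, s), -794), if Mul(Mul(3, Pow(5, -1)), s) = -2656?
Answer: Rational(-11387, 3) ≈ -3795.7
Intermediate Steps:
s = Rational(-13280, 3) (s = Mul(Rational(5, 3), -2656) = Rational(-13280, 3) ≈ -4426.7)
Add(Add(1425, s), -794) = Add(Add(1425, Rational(-13280, 3)), -794) = Add(Rational(-9005, 3), -794) = Rational(-11387, 3)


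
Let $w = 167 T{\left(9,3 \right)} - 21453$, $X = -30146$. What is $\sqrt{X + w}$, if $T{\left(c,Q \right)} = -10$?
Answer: $i \sqrt{53269} \approx 230.8 i$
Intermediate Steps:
$w = -23123$ ($w = 167 \left(-10\right) - 21453 = -1670 - 21453 = -23123$)
$\sqrt{X + w} = \sqrt{-30146 - 23123} = \sqrt{-53269} = i \sqrt{53269}$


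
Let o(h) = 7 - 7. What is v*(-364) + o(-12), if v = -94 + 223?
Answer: -46956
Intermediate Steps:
o(h) = 0
v = 129
v*(-364) + o(-12) = 129*(-364) + 0 = -46956 + 0 = -46956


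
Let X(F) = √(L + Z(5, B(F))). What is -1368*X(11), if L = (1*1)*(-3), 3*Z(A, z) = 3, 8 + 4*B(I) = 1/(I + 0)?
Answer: -1368*I*√2 ≈ -1934.6*I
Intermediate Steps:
B(I) = -2 + 1/(4*I) (B(I) = -2 + 1/(4*(I + 0)) = -2 + 1/(4*I))
Z(A, z) = 1 (Z(A, z) = (⅓)*3 = 1)
L = -3 (L = 1*(-3) = -3)
X(F) = I*√2 (X(F) = √(-3 + 1) = √(-2) = I*√2)
-1368*X(11) = -1368*I*√2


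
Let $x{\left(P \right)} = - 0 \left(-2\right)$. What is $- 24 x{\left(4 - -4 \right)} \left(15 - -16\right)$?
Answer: $0$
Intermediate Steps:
$x{\left(P \right)} = 0$ ($x{\left(P \right)} = \left(-1\right) 0 = 0$)
$- 24 x{\left(4 - -4 \right)} \left(15 - -16\right) = \left(-24\right) 0 \left(15 - -16\right) = 0 \left(15 + 16\right) = 0 \cdot 31 = 0$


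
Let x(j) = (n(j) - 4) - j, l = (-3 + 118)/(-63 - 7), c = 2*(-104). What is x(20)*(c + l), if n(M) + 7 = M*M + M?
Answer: -1141715/14 ≈ -81551.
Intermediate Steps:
n(M) = -7 + M + M**2 (n(M) = -7 + (M*M + M) = -7 + (M**2 + M) = -7 + (M + M**2) = -7 + M + M**2)
c = -208
l = -23/14 (l = 115/(-70) = 115*(-1/70) = -23/14 ≈ -1.6429)
x(j) = -11 + j**2 (x(j) = ((-7 + j + j**2) - 4) - j = (-11 + j + j**2) - j = -11 + j**2)
x(20)*(c + l) = (-11 + 20**2)*(-208 - 23/14) = (-11 + 400)*(-2935/14) = 389*(-2935/14) = -1141715/14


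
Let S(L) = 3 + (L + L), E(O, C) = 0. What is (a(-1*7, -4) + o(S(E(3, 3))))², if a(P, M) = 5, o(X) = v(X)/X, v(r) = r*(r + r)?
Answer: 121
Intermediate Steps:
v(r) = 2*r² (v(r) = r*(2*r) = 2*r²)
S(L) = 3 + 2*L
o(X) = 2*X (o(X) = (2*X²)/X = 2*X)
(a(-1*7, -4) + o(S(E(3, 3))))² = (5 + 2*(3 + 2*0))² = (5 + 2*(3 + 0))² = (5 + 2*3)² = (5 + 6)² = 11² = 121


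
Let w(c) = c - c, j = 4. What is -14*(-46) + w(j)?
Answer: 644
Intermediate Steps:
w(c) = 0
-14*(-46) + w(j) = -14*(-46) + 0 = 644 + 0 = 644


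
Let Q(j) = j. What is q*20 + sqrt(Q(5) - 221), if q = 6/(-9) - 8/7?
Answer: -760/21 + 6*I*sqrt(6) ≈ -36.19 + 14.697*I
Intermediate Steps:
q = -38/21 (q = 6*(-1/9) - 8*1/7 = -2/3 - 8/7 = -38/21 ≈ -1.8095)
q*20 + sqrt(Q(5) - 221) = -38/21*20 + sqrt(5 - 221) = -760/21 + sqrt(-216) = -760/21 + 6*I*sqrt(6)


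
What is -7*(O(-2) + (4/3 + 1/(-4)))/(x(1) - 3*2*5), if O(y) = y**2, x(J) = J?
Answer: 427/348 ≈ 1.2270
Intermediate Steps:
-7*(O(-2) + (4/3 + 1/(-4)))/(x(1) - 3*2*5) = -7*((-2)**2 + (4/3 + 1/(-4)))/(1 - 3*2*5) = -7*(4 + (4*(1/3) + 1*(-1/4)))/(1 - 6*5) = -7*(4 + (4/3 - 1/4))/(1 - 30) = -7*(4 + 13/12)/(-29) = -427*(-1)/(12*29) = -7*(-61/348) = 427/348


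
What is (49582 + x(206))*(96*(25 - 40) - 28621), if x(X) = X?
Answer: -1496677068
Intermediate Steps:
(49582 + x(206))*(96*(25 - 40) - 28621) = (49582 + 206)*(96*(25 - 40) - 28621) = 49788*(96*(-15) - 28621) = 49788*(-1440 - 28621) = 49788*(-30061) = -1496677068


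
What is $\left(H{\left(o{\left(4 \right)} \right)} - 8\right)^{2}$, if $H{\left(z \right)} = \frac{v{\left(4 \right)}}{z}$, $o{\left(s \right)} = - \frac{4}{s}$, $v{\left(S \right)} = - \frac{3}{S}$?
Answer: $\frac{841}{16} \approx 52.563$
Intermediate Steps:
$H{\left(z \right)} = - \frac{3}{4 z}$ ($H{\left(z \right)} = \frac{\left(-3\right) \frac{1}{4}}{z} = - \frac{3}{4 z}$)
$\left(H{\left(o{\left(4 \right)} \right)} - 8\right)^{2} = \left(- \frac{3}{4 \left(- \frac{4}{4}\right)} - 8\right)^{2} = \left(- \frac{3}{4 \left(\left(-4\right) \frac{1}{4}\right)} - 8\right)^{2} = \left(- \frac{3}{4 \left(-1\right)} - 8\right)^{2} = \left(\left(- \frac{3}{4}\right) \left(-1\right) - 8\right)^{2} = \left(\frac{3}{4} - 8\right)^{2} = \left(- \frac{29}{4}\right)^{2} = \frac{841}{16}$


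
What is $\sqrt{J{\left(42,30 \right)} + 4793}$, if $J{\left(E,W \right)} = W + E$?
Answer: $\sqrt{4865} \approx 69.75$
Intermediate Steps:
$J{\left(E,W \right)} = E + W$
$\sqrt{J{\left(42,30 \right)} + 4793} = \sqrt{\left(42 + 30\right) + 4793} = \sqrt{72 + 4793} = \sqrt{4865}$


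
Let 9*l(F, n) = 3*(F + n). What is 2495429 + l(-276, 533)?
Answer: 7486544/3 ≈ 2.4955e+6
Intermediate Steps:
l(F, n) = F/3 + n/3 (l(F, n) = (3*(F + n))/9 = (3*F + 3*n)/9 = F/3 + n/3)
2495429 + l(-276, 533) = 2495429 + ((⅓)*(-276) + (⅓)*533) = 2495429 + (-92 + 533/3) = 2495429 + 257/3 = 7486544/3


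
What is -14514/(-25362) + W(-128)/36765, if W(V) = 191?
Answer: 29913964/51801885 ≈ 0.57747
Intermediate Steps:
-14514/(-25362) + W(-128)/36765 = -14514/(-25362) + 191/36765 = -14514*(-1/25362) + 191*(1/36765) = 2419/4227 + 191/36765 = 29913964/51801885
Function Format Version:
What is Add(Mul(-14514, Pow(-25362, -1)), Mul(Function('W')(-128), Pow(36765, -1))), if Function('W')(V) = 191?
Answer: Rational(29913964, 51801885) ≈ 0.57747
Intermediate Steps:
Add(Mul(-14514, Pow(-25362, -1)), Mul(Function('W')(-128), Pow(36765, -1))) = Add(Mul(-14514, Pow(-25362, -1)), Mul(191, Pow(36765, -1))) = Add(Mul(-14514, Rational(-1, 25362)), Mul(191, Rational(1, 36765))) = Add(Rational(2419, 4227), Rational(191, 36765)) = Rational(29913964, 51801885)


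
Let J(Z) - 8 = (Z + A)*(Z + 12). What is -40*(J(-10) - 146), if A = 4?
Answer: 6000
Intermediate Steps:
J(Z) = 8 + (4 + Z)*(12 + Z) (J(Z) = 8 + (Z + 4)*(Z + 12) = 8 + (4 + Z)*(12 + Z))
-40*(J(-10) - 146) = -40*((56 + (-10)² + 16*(-10)) - 146) = -40*((56 + 100 - 160) - 146) = -40*(-4 - 146) = -40*(-150) = 6000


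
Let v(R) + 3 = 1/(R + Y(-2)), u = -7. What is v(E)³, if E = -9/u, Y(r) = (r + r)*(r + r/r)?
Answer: -1124864/50653 ≈ -22.207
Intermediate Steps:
Y(r) = 2*r*(1 + r) (Y(r) = (2*r)*(r + 1) = (2*r)*(1 + r) = 2*r*(1 + r))
E = 9/7 (E = -9/(-7) = -9*(-⅐) = 9/7 ≈ 1.2857)
v(R) = -3 + 1/(4 + R) (v(R) = -3 + 1/(R + 2*(-2)*(1 - 2)) = -3 + 1/(R + 2*(-2)*(-1)) = -3 + 1/(R + 4) = -3 + 1/(4 + R))
v(E)³ = ((-11 - 3*9/7)/(4 + 9/7))³ = ((-11 - 27/7)/(37/7))³ = ((7/37)*(-104/7))³ = (-104/37)³ = -1124864/50653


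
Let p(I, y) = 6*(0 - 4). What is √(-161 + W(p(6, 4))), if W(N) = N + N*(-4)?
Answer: I*√89 ≈ 9.434*I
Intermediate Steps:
p(I, y) = -24 (p(I, y) = 6*(-4) = -24)
W(N) = -3*N (W(N) = N - 4*N = -3*N)
√(-161 + W(p(6, 4))) = √(-161 - 3*(-24)) = √(-161 + 72) = √(-89) = I*√89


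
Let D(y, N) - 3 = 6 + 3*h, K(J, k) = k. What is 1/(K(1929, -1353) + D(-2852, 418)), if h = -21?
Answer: -1/1407 ≈ -0.00071073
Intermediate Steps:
D(y, N) = -54 (D(y, N) = 3 + (6 + 3*(-21)) = 3 + (6 - 63) = 3 - 57 = -54)
1/(K(1929, -1353) + D(-2852, 418)) = 1/(-1353 - 54) = 1/(-1407) = -1/1407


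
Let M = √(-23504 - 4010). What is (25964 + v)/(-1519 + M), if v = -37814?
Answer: 720006/93395 + 474*I*√27514/93395 ≈ 7.7093 + 0.84184*I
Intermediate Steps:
M = I*√27514 (M = √(-27514) = I*√27514 ≈ 165.87*I)
(25964 + v)/(-1519 + M) = (25964 - 37814)/(-1519 + I*√27514) = -11850/(-1519 + I*√27514)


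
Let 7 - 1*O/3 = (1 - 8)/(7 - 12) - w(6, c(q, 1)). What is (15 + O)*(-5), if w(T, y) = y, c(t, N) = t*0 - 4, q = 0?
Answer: -99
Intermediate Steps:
c(t, N) = -4 (c(t, N) = 0 - 4 = -4)
O = 24/5 (O = 21 - 3*((1 - 8)/(7 - 12) - 1*(-4)) = 21 - 3*(-7/(-5) + 4) = 21 - 3*(-7*(-1/5) + 4) = 21 - 3*(7/5 + 4) = 21 - 3*27/5 = 21 - 81/5 = 24/5 ≈ 4.8000)
(15 + O)*(-5) = (15 + 24/5)*(-5) = (99/5)*(-5) = -99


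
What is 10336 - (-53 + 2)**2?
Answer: 7735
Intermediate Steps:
10336 - (-53 + 2)**2 = 10336 - 1*(-51)**2 = 10336 - 1*2601 = 10336 - 2601 = 7735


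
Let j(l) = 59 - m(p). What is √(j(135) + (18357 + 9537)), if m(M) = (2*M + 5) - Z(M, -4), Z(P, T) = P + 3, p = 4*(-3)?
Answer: 3*√3107 ≈ 167.22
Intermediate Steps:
p = -12
Z(P, T) = 3 + P
m(M) = 2 + M (m(M) = (2*M + 5) - (3 + M) = (5 + 2*M) + (-3 - M) = 2 + M)
j(l) = 69 (j(l) = 59 - (2 - 12) = 59 - 1*(-10) = 59 + 10 = 69)
√(j(135) + (18357 + 9537)) = √(69 + (18357 + 9537)) = √(69 + 27894) = √27963 = 3*√3107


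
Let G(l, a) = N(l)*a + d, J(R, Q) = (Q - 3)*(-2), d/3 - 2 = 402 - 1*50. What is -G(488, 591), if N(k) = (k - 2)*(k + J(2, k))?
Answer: 138441870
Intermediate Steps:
d = 1062 (d = 6 + 3*(402 - 1*50) = 6 + 3*(402 - 50) = 6 + 3*352 = 6 + 1056 = 1062)
J(R, Q) = 6 - 2*Q (J(R, Q) = (-3 + Q)*(-2) = 6 - 2*Q)
N(k) = (-2 + k)*(6 - k) (N(k) = (k - 2)*(k + (6 - 2*k)) = (-2 + k)*(6 - k))
G(l, a) = 1062 + a*(-12 - l**2 + 8*l) (G(l, a) = (-12 - l**2 + 8*l)*a + 1062 = a*(-12 - l**2 + 8*l) + 1062 = 1062 + a*(-12 - l**2 + 8*l))
-G(488, 591) = -(1062 - 12*591 - 1*591*488**2 + 8*591*488) = -(1062 - 7092 - 1*591*238144 + 2307264) = -(1062 - 7092 - 140743104 + 2307264) = -1*(-138441870) = 138441870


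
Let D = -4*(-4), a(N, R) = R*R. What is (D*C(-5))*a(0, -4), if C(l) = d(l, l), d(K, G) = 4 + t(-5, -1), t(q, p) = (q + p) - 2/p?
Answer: 0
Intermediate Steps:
a(N, R) = R²
t(q, p) = p + q - 2/p (t(q, p) = (p + q) - 2/p = p + q - 2/p)
D = 16
d(K, G) = 0 (d(K, G) = 4 + (-1 - 5 - 2/(-1)) = 4 + (-1 - 5 - 2*(-1)) = 4 + (-1 - 5 + 2) = 4 - 4 = 0)
C(l) = 0
(D*C(-5))*a(0, -4) = (16*0)*(-4)² = 0*16 = 0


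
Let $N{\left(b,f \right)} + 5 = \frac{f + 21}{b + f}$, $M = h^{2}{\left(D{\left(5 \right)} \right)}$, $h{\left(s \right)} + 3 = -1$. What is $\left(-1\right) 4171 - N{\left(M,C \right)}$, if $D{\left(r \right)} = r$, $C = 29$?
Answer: $- \frac{37504}{9} \approx -4167.1$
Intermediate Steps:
$h{\left(s \right)} = -4$ ($h{\left(s \right)} = -3 - 1 = -4$)
$M = 16$ ($M = \left(-4\right)^{2} = 16$)
$N{\left(b,f \right)} = -5 + \frac{21 + f}{b + f}$ ($N{\left(b,f \right)} = -5 + \frac{f + 21}{b + f} = -5 + \frac{21 + f}{b + f}$)
$\left(-1\right) 4171 - N{\left(M,C \right)} = \left(-1\right) 4171 - \frac{21 - 80 - 116}{16 + 29} = -4171 - \frac{21 - 80 - 116}{45} = -4171 - \frac{1}{45} \left(-175\right) = -4171 - - \frac{35}{9} = -4171 + \frac{35}{9} = - \frac{37504}{9}$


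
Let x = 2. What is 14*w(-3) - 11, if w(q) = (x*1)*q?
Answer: -95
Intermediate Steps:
w(q) = 2*q (w(q) = (2*1)*q = 2*q)
14*w(-3) - 11 = 14*(2*(-3)) - 11 = 14*(-6) - 11 = -84 - 11 = -95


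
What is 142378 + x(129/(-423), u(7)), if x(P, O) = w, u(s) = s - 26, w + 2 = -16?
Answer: 142360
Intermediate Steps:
w = -18 (w = -2 - 16 = -18)
u(s) = -26 + s
x(P, O) = -18
142378 + x(129/(-423), u(7)) = 142378 - 18 = 142360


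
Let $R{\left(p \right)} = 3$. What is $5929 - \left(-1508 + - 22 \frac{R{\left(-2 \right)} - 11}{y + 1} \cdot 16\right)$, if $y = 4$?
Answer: $\frac{34369}{5} \approx 6873.8$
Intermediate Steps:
$5929 - \left(-1508 + - 22 \frac{R{\left(-2 \right)} - 11}{y + 1} \cdot 16\right) = 5929 - \left(-1508 + - 22 \frac{3 - 11}{4 + 1} \cdot 16\right) = 5929 - \left(-1508 + - 22 \left(- \frac{8}{5}\right) 16\right) = 5929 - \left(-1508 + - 22 \left(\left(-8\right) \frac{1}{5}\right) 16\right) = 5929 - \left(-1508 + \left(-22\right) \left(- \frac{8}{5}\right) 16\right) = 5929 - \left(-1508 + \frac{176}{5} \cdot 16\right) = 5929 - \left(-1508 + \frac{2816}{5}\right) = 5929 - - \frac{4724}{5} = 5929 + \frac{4724}{5} = \frac{34369}{5}$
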